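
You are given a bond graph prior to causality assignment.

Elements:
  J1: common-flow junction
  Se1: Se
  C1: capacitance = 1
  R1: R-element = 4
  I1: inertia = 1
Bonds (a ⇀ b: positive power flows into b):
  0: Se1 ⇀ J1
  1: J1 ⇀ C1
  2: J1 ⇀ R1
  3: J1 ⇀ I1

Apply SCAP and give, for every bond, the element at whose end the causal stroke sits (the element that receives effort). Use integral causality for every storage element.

b0 stroke at J1  (Se1 fixes effort; stroke away)
b1 stroke at J1  (C1 integral (e out))
b3 stroke at I1  (prefer integral on I1)
b2 stroke at J1  (common-f at J1 fixed by 3)

#0 |J1
#1 |J1
#2 |J1
#3 |I1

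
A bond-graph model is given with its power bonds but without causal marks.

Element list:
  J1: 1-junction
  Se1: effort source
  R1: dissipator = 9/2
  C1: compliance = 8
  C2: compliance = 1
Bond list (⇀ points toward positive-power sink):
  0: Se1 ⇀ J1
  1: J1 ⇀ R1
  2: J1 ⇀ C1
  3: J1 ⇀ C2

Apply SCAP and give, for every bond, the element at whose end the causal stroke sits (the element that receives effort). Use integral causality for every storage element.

b0 →J1
b1 →R1
b2 →J1
b3 →J1

b0 stroke→J1  (Se1 fixes effort; stroke away)
b2 stroke→J1  (C1 integral (e out))
b3 stroke→J1  (prefer integral on C2)
b1 stroke→R1  (J1: last free bond brings flow in)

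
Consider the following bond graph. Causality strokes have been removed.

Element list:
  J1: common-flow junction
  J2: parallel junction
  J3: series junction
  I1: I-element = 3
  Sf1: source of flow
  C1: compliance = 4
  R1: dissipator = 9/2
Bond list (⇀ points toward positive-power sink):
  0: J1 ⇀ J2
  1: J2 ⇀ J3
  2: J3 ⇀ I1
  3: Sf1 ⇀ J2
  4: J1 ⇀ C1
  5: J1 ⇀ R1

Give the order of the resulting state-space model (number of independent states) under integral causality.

bond 3 |Sf1  (Sf1 (Sf) sets flow on bond)
bond 2 |I1  (I1 outputs flow p/I1)
bond 1 |J3  (common-f at J3 fixed by 2)
bond 0 |J2  (only one effort-in slot at J2)
bond 4 |J1  (common-f at J1 fixed by 0)
bond 5 |J1  (common-f at J1 fixed by 0)

2  (C1, I1 all integral)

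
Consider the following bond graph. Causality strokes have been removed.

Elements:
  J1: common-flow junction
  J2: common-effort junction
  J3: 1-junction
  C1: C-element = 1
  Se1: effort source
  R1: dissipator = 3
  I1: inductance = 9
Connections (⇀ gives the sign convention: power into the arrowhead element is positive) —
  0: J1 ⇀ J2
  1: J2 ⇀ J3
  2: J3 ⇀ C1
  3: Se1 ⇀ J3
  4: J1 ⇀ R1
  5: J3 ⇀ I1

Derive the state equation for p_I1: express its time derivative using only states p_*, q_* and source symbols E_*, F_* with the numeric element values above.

β3 stroke at J3  (Se1: effort source, stroke at far end)
β2 stroke at J3  (prefer integral on C1)
β5 stroke at I1  (I1 outputs flow p/I1)
β1 stroke at J3  (common-f at J3 fixed by 5)
β0 stroke at J2  (only one effort-in slot at J2)
β4 stroke at J1  (1-jn J1 has f-setter on 0)

dp_I1/dt = E_Se1 - p_I1/3 - q_C1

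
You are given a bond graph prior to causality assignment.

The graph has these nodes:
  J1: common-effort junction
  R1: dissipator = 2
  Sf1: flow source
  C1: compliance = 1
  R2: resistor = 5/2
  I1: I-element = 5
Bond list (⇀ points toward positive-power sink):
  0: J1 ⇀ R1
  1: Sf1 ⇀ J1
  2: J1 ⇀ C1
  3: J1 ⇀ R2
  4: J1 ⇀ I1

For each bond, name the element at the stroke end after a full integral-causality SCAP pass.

#1 stroke→Sf1  (source Sf1 imposes f)
#2 stroke→J1  (prefer integral on C1)
#0 stroke→R1  (common-e at J1 fixed by 2)
#3 stroke→R2  (J1: bond 2 brought effort, rest push out)
#4 stroke→I1  (0-jn J1 has e-setter on 2)

b0 stroke→R1
b1 stroke→Sf1
b2 stroke→J1
b3 stroke→R2
b4 stroke→I1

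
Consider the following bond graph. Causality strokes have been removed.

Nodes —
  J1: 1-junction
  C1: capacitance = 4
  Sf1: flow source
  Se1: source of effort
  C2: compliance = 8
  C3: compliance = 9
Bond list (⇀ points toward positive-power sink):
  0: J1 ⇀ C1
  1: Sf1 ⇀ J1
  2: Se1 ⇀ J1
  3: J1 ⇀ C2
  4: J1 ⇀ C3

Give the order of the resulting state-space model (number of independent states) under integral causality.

3  (C1, C2, C3 all integral)

bond 1 |Sf1  (source Sf1 imposes f)
bond 2 |J1  (source Se1 imposes e)
bond 0 |J1  (J1: bond 1 brought flow, rest push out)
bond 3 |J1  (1-jn J1 has f-setter on 1)
bond 4 |J1  (1-jn J1 has f-setter on 1)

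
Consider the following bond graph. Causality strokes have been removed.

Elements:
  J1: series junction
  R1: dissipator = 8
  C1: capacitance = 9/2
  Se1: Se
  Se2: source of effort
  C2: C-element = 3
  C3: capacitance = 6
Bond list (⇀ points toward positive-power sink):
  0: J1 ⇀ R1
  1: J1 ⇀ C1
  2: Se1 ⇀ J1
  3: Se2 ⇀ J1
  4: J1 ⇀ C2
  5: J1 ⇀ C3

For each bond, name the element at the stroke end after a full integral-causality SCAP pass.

#2 →J1  (Se1 (Se) sets effort on bond)
#3 →J1  (Se2: effort source, stroke at far end)
#1 →J1  (C1: C, integral causality)
#4 →J1  (C2 integral (e out))
#5 →J1  (C3: C, integral causality)
#0 →R1  (J1 needs exactly one f-in)

#0 |R1
#1 |J1
#2 |J1
#3 |J1
#4 |J1
#5 |J1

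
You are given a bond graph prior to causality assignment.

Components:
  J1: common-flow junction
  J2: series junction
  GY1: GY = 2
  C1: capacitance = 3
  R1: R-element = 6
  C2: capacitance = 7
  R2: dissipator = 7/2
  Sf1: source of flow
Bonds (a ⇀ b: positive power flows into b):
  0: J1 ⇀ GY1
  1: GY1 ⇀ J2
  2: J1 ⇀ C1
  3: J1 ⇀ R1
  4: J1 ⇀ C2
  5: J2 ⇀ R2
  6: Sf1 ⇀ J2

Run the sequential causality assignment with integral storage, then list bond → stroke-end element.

b0 |J1
b1 |J2
b2 |J1
b3 |R1
b4 |J1
b5 |J2
b6 |Sf1

#6 stroke→Sf1  (Sf1 fixes flow; stroke at Sf1)
#1 stroke→J2  (J2 flow already set via bond 6)
#5 stroke→J2  (J2 flow already set via bond 6)
#0 stroke→J1  (GY1: gyrator matches bond 1)
#2 stroke→J1  (C1 integral (e out))
#4 stroke→J1  (C2: C, integral causality)
#3 stroke→R1  (J1 needs exactly one f-in)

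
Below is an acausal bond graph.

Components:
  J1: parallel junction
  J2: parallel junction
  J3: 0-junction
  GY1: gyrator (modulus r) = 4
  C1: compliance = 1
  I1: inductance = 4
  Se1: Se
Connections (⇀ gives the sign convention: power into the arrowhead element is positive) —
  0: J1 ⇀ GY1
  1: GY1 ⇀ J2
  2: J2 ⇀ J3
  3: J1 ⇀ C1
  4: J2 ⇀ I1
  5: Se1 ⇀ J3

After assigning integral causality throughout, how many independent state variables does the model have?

2  (C1, I1 all integral)

β5 |J3  (source Se1 imposes e)
β2 |J2  (0-jn J3 has e-setter on 5)
β1 |GY1  (J2: bond 2 brought effort, rest push out)
β4 |I1  (J2: bond 2 brought effort, rest push out)
β0 |GY1  (GY GY1: same side as bond 1)
β3 |J1  (closing 0-jn rule on J1)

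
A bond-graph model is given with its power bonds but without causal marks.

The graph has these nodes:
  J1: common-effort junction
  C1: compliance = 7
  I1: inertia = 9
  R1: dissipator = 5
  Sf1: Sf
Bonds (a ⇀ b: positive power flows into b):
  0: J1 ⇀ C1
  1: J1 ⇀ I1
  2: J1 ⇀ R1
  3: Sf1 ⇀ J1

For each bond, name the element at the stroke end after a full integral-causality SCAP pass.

#3 stroke at Sf1  (source Sf1 imposes f)
#0 stroke at J1  (C1: C, integral causality)
#1 stroke at I1  (J1 effort already set via bond 0)
#2 stroke at R1  (common-e at J1 fixed by 0)

b0 |J1
b1 |I1
b2 |R1
b3 |Sf1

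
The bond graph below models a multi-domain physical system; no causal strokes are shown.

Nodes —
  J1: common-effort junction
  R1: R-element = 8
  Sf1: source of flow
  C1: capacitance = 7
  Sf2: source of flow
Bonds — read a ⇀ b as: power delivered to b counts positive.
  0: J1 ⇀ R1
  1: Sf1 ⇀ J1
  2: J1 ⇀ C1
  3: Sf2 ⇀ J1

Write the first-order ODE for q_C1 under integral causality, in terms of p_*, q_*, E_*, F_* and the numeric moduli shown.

dq_C1/dt = F_Sf1 + F_Sf2 - q_C1/56

bond 1 →Sf1  (Sf1 (Sf) sets flow on bond)
bond 3 →Sf2  (source Sf2 imposes f)
bond 2 →J1  (C1 integral (e out))
bond 0 →R1  (J1 effort already set via bond 2)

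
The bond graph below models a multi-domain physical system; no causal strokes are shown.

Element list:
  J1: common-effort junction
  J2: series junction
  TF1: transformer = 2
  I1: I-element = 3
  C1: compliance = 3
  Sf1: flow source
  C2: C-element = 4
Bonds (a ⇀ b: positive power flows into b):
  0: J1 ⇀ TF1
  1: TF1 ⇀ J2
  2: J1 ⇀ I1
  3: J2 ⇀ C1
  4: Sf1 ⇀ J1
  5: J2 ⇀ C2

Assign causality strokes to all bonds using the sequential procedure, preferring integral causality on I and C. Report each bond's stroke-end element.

b0 stroke at J1
b1 stroke at TF1
b2 stroke at I1
b3 stroke at J2
b4 stroke at Sf1
b5 stroke at J2

β4 →Sf1  (source Sf1 imposes f)
β2 →I1  (I1 outputs flow p/I1)
β0 →J1  (closing 0-jn rule on J1)
β1 →TF1  (through TF1, causality passes straight; one stroke at TF1)
β3 →J2  (common-f at J2 fixed by 1)
β5 →J2  (1-jn J2 has f-setter on 1)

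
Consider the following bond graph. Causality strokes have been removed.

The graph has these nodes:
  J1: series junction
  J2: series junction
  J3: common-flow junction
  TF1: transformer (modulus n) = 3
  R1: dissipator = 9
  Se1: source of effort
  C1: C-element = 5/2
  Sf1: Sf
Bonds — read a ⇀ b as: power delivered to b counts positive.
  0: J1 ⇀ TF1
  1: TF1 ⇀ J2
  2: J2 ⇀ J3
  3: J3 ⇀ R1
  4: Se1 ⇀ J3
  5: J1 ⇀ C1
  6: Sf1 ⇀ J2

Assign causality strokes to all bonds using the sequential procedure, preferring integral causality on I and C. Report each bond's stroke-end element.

bond 0 |TF1
bond 1 |J2
bond 2 |J2
bond 3 |J3
bond 4 |J3
bond 5 |J1
bond 6 |Sf1

β4 →J3  (source Se1 imposes e)
β6 →Sf1  (Sf1 (Sf) sets flow on bond)
β1 →J2  (1-jn J2 has f-setter on 6)
β2 →J2  (J2: bond 6 brought flow, rest push out)
β3 →J3  (common-f at J3 fixed by 2)
β0 →TF1  (through TF1, causality passes straight; one stroke at TF1)
β5 →J1  (J1: bond 0 brought flow, rest push out)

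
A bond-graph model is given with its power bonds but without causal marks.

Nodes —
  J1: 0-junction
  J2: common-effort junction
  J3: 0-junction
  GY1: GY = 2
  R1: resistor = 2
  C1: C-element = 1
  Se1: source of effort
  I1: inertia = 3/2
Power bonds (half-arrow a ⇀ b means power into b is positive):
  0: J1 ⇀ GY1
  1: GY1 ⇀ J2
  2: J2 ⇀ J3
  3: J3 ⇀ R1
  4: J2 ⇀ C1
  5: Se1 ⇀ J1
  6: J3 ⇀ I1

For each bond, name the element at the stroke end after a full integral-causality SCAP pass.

b5 stroke at J1  (Se1: effort source, stroke at far end)
b0 stroke at GY1  (J1: bond 5 brought effort, rest push out)
b1 stroke at GY1  (through GY1, causality inverts; strokes same side of GY1)
b4 stroke at J2  (C1 outputs effort q/C1)
b2 stroke at J3  (J2 effort already set via bond 4)
b3 stroke at R1  (J3 effort already set via bond 2)
b6 stroke at I1  (common-e at J3 fixed by 2)

#0 stroke at GY1
#1 stroke at GY1
#2 stroke at J3
#3 stroke at R1
#4 stroke at J2
#5 stroke at J1
#6 stroke at I1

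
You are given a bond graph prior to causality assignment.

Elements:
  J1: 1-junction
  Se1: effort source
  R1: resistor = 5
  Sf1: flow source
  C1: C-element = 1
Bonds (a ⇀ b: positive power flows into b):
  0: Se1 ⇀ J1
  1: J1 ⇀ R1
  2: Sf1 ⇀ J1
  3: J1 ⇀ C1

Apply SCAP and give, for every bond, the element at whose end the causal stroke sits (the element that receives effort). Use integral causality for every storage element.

β0 stroke→J1
β1 stroke→J1
β2 stroke→Sf1
β3 stroke→J1

b0 stroke at J1  (Se1 (Se) sets effort on bond)
b2 stroke at Sf1  (Sf1 fixes flow; stroke at Sf1)
b1 stroke at J1  (1-jn J1 has f-setter on 2)
b3 stroke at J1  (J1 flow already set via bond 2)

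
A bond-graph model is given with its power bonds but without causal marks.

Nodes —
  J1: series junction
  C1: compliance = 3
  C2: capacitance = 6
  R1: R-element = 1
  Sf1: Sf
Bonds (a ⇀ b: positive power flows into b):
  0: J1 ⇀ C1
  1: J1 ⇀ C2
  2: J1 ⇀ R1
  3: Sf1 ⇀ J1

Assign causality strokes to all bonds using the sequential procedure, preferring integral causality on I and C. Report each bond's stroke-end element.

b3 →Sf1  (Sf1 fixes flow; stroke at Sf1)
b0 →J1  (1-jn J1 has f-setter on 3)
b1 →J1  (1-jn J1 has f-setter on 3)
b2 →J1  (J1 flow already set via bond 3)

β0 stroke at J1
β1 stroke at J1
β2 stroke at J1
β3 stroke at Sf1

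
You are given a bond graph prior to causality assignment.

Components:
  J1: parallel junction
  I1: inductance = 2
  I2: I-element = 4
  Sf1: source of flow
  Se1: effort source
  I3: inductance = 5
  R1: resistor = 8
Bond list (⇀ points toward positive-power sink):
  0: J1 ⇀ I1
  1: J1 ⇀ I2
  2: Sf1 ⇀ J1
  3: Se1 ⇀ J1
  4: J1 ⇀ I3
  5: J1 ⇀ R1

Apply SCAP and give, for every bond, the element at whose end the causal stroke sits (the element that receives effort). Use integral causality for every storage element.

b2 →Sf1  (source Sf1 imposes f)
b3 →J1  (Se1 fixes effort; stroke away)
b0 →I1  (J1 effort already set via bond 3)
b1 →I2  (common-e at J1 fixed by 3)
b4 →I3  (common-e at J1 fixed by 3)
b5 →R1  (J1: bond 3 brought effort, rest push out)

bond 0 |I1
bond 1 |I2
bond 2 |Sf1
bond 3 |J1
bond 4 |I3
bond 5 |R1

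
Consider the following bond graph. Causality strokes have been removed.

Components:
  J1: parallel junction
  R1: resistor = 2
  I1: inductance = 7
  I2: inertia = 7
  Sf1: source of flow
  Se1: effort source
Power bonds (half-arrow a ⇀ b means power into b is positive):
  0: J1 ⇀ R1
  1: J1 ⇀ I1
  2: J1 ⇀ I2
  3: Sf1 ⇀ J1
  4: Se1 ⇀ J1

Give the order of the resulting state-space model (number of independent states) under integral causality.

b3 stroke at Sf1  (Sf1 (Sf) sets flow on bond)
b4 stroke at J1  (Se1 fixes effort; stroke away)
b0 stroke at R1  (J1: bond 4 brought effort, rest push out)
b1 stroke at I1  (0-jn J1 has e-setter on 4)
b2 stroke at I2  (J1 effort already set via bond 4)

2  (I1, I2 all integral)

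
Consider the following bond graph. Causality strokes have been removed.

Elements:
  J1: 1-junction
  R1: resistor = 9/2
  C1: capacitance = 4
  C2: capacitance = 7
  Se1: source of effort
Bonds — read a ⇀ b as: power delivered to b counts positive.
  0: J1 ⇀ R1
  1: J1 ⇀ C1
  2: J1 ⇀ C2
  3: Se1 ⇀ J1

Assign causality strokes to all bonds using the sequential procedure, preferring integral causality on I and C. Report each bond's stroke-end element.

bond 0 stroke at R1
bond 1 stroke at J1
bond 2 stroke at J1
bond 3 stroke at J1

#3 |J1  (source Se1 imposes e)
#1 |J1  (C1 integral (e out))
#2 |J1  (C2 integral (e out))
#0 |R1  (J1 needs exactly one f-in)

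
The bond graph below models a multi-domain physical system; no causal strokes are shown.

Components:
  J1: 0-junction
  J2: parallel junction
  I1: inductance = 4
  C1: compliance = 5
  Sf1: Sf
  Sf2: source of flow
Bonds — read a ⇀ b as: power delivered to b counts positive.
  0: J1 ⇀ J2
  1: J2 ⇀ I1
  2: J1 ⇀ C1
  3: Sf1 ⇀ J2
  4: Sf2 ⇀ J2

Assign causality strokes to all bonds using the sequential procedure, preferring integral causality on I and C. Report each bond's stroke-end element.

β0 stroke→J2
β1 stroke→I1
β2 stroke→J1
β3 stroke→Sf1
β4 stroke→Sf2

bond 3 stroke at Sf1  (Sf1 (Sf) sets flow on bond)
bond 4 stroke at Sf2  (Sf2 fixes flow; stroke at Sf2)
bond 1 stroke at I1  (I1 integral (f out))
bond 0 stroke at J2  (closing 0-jn rule on J2)
bond 2 stroke at J1  (closing 0-jn rule on J1)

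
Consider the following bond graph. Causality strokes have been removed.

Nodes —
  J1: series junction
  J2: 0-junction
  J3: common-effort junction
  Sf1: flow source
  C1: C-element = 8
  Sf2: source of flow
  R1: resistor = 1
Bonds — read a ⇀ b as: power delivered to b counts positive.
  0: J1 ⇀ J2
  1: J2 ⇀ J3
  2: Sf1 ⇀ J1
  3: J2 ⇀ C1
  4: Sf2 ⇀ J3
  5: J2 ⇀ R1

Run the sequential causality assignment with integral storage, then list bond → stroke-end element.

β2 |Sf1  (Sf1: flow source, stroke at near end)
β4 |Sf2  (Sf2 (Sf) sets flow on bond)
β0 |J1  (common-f at J1 fixed by 2)
β1 |J3  (J3 needs exactly one e-in)
β3 |J2  (C1 outputs effort q/C1)
β5 |R1  (0-jn J2 has e-setter on 3)

#0 stroke at J1
#1 stroke at J3
#2 stroke at Sf1
#3 stroke at J2
#4 stroke at Sf2
#5 stroke at R1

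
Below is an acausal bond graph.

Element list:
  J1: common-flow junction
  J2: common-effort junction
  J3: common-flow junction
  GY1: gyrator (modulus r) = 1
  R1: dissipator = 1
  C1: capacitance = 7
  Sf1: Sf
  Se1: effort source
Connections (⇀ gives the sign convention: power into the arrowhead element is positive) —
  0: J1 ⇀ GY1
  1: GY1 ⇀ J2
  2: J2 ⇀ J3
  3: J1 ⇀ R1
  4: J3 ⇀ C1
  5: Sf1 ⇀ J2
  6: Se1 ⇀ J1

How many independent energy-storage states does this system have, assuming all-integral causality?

1  (C1 all integral)

#5 stroke→Sf1  (Sf1: flow source, stroke at near end)
#6 stroke→J1  (Se1 fixes effort; stroke away)
#4 stroke→J3  (C1 integral (e out))
#2 stroke→J2  (only one flow-in slot at J3)
#1 stroke→GY1  (J2: bond 2 brought effort, rest push out)
#0 stroke→GY1  (GY GY1: same side as bond 1)
#3 stroke→J1  (J1: bond 0 brought flow, rest push out)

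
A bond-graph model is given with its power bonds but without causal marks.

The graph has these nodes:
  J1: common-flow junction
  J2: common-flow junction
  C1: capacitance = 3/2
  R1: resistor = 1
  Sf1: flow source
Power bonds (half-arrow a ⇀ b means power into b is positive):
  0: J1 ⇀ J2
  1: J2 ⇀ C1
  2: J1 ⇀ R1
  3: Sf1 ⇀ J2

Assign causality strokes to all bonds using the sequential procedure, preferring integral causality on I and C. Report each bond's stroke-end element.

bond 0 →J2
bond 1 →J2
bond 2 →J1
bond 3 →Sf1

bond 3 stroke at Sf1  (Sf1 (Sf) sets flow on bond)
bond 0 stroke at J2  (J2: bond 3 brought flow, rest push out)
bond 1 stroke at J2  (J2 flow already set via bond 3)
bond 2 stroke at J1  (J1 flow already set via bond 0)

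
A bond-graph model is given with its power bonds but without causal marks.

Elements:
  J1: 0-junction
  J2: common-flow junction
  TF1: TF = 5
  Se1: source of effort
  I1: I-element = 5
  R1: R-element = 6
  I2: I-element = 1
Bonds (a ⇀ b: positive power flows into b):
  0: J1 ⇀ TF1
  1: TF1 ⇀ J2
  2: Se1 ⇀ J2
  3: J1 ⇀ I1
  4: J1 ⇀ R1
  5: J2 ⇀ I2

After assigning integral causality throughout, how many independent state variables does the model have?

#2 |J2  (Se1 (Se) sets effort on bond)
#3 |I1  (I1 outputs flow p/I1)
#5 |I2  (prefer integral on I2)
#1 |J2  (J2: bond 5 brought flow, rest push out)
#0 |TF1  (TF1: transformer flips bond 1)
#4 |J1  (only one effort-in slot at J1)

2  (I1, I2 all integral)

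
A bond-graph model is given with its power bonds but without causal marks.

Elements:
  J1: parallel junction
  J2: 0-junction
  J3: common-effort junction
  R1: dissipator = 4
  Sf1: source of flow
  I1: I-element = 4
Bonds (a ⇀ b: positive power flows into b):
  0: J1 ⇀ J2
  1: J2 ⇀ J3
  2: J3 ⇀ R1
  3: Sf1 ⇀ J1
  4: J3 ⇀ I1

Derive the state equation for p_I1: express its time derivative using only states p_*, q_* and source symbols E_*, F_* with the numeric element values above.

dp_I1/dt = 4*F_Sf1 - p_I1

β3 →Sf1  (source Sf1 imposes f)
β0 →J1  (J1: last free bond brings effort in)
β1 →J2  (J2: last free bond brings effort in)
β4 →I1  (prefer integral on I1)
β2 →J3  (J3: last free bond brings effort in)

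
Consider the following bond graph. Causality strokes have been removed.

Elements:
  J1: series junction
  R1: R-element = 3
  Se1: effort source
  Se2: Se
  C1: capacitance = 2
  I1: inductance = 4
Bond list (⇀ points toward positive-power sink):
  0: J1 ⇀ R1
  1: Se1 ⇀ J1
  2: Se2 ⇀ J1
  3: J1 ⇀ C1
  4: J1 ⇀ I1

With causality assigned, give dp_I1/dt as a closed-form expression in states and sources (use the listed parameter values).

dp_I1/dt = E_Se1 + E_Se2 - 3*p_I1/4 - q_C1/2

#1 stroke→J1  (source Se1 imposes e)
#2 stroke→J1  (Se2: effort source, stroke at far end)
#3 stroke→J1  (C1 outputs effort q/C1)
#4 stroke→I1  (prefer integral on I1)
#0 stroke→J1  (J1 flow already set via bond 4)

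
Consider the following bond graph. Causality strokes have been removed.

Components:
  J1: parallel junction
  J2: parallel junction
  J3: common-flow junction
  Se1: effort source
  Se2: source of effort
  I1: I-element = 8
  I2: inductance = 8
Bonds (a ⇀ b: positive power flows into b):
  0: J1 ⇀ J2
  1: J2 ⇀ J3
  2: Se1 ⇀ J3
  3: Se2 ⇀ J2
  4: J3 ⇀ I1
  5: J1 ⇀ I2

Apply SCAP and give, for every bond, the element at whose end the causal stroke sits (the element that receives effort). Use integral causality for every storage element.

#2 →J3  (Se1 fixes effort; stroke away)
#3 →J2  (Se2: effort source, stroke at far end)
#0 →J1  (J2 effort already set via bond 3)
#1 →J3  (0-jn J2 has e-setter on 3)
#4 →I1  (only one flow-in slot at J3)
#5 →I2  (J1: bond 0 brought effort, rest push out)

β0 stroke→J1
β1 stroke→J3
β2 stroke→J3
β3 stroke→J2
β4 stroke→I1
β5 stroke→I2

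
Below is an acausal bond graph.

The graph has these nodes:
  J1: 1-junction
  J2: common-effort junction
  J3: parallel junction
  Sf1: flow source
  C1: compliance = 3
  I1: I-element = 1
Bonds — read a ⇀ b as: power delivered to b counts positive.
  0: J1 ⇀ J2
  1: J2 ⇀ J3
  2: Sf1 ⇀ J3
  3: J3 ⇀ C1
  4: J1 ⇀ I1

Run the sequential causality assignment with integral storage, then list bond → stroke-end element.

β2 stroke at Sf1  (source Sf1 imposes f)
β3 stroke at J3  (C1 integral (e out))
β1 stroke at J2  (0-jn J3 has e-setter on 3)
β0 stroke at J1  (0-jn J2 has e-setter on 1)
β4 stroke at I1  (J1: last free bond brings flow in)

β0 stroke at J1
β1 stroke at J2
β2 stroke at Sf1
β3 stroke at J3
β4 stroke at I1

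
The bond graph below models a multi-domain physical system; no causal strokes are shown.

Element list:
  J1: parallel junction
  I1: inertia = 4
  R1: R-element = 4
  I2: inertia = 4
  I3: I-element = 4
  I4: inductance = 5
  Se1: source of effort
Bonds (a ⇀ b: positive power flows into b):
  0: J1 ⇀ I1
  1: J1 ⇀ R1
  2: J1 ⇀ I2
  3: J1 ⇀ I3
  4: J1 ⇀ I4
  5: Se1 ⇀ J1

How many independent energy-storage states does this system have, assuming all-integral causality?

#5 →J1  (Se1 (Se) sets effort on bond)
#0 →I1  (J1: bond 5 brought effort, rest push out)
#1 →R1  (0-jn J1 has e-setter on 5)
#2 →I2  (J1: bond 5 brought effort, rest push out)
#3 →I3  (common-e at J1 fixed by 5)
#4 →I4  (0-jn J1 has e-setter on 5)

4  (I1, I2, I3, I4 all integral)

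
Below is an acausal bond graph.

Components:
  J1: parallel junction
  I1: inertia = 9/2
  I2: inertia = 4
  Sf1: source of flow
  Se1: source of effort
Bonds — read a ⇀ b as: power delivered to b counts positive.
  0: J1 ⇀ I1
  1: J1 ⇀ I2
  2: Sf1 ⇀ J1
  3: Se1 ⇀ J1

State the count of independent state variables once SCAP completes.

b2 stroke→Sf1  (Sf1: flow source, stroke at near end)
b3 stroke→J1  (Se1: effort source, stroke at far end)
b0 stroke→I1  (J1: bond 3 brought effort, rest push out)
b1 stroke→I2  (common-e at J1 fixed by 3)

2  (I1, I2 all integral)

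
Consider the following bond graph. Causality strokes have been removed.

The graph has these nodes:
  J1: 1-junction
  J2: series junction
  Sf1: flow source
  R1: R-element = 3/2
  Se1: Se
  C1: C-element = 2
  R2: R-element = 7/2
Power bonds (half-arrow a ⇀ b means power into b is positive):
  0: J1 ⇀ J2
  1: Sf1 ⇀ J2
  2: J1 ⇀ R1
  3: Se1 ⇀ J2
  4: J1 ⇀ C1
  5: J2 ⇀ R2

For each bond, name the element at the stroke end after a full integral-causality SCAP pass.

bond 1 stroke→Sf1  (source Sf1 imposes f)
bond 3 stroke→J2  (source Se1 imposes e)
bond 0 stroke→J2  (1-jn J2 has f-setter on 1)
bond 5 stroke→J2  (J2 flow already set via bond 1)
bond 2 stroke→J1  (1-jn J1 has f-setter on 0)
bond 4 stroke→J1  (J1: bond 0 brought flow, rest push out)

b0 |J2
b1 |Sf1
b2 |J1
b3 |J2
b4 |J1
b5 |J2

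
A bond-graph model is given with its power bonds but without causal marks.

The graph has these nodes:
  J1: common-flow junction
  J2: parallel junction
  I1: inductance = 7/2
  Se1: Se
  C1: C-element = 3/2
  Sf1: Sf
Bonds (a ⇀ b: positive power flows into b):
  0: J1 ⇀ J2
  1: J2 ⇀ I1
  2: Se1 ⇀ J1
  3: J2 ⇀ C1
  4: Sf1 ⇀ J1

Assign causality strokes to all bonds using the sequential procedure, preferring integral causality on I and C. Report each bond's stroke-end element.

β0 stroke at J1
β1 stroke at I1
β2 stroke at J1
β3 stroke at J2
β4 stroke at Sf1

b2 |J1  (Se1 fixes effort; stroke away)
b4 |Sf1  (Sf1: flow source, stroke at near end)
b0 |J1  (common-f at J1 fixed by 4)
b1 |I1  (I1: I, integral causality)
b3 |J2  (J2: last free bond brings effort in)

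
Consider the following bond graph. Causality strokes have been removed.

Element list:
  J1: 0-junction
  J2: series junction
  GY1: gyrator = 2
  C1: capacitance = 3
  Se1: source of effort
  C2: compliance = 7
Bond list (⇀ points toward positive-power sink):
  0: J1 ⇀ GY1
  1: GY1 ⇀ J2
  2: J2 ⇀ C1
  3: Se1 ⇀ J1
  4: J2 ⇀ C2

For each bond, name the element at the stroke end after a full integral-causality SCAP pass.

bond 3 stroke at J1  (Se1 fixes effort; stroke away)
bond 0 stroke at GY1  (J1: bond 3 brought effort, rest push out)
bond 1 stroke at GY1  (through GY1, causality inverts; strokes same side of GY1)
bond 2 stroke at J2  (J2 flow already set via bond 1)
bond 4 stroke at J2  (J2 flow already set via bond 1)

#0 →GY1
#1 →GY1
#2 →J2
#3 →J1
#4 →J2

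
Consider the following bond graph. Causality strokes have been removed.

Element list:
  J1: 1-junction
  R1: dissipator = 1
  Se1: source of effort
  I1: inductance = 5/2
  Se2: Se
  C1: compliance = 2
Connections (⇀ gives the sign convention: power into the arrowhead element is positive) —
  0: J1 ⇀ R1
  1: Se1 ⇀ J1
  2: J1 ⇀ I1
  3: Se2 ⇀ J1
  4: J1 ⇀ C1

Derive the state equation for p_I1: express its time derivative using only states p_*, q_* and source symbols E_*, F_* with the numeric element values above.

dp_I1/dt = E_Se1 + E_Se2 - 2*p_I1/5 - q_C1/2

#1 stroke→J1  (Se1: effort source, stroke at far end)
#3 stroke→J1  (Se2 fixes effort; stroke away)
#2 stroke→I1  (I1: I, integral causality)
#0 stroke→J1  (common-f at J1 fixed by 2)
#4 stroke→J1  (J1 flow already set via bond 2)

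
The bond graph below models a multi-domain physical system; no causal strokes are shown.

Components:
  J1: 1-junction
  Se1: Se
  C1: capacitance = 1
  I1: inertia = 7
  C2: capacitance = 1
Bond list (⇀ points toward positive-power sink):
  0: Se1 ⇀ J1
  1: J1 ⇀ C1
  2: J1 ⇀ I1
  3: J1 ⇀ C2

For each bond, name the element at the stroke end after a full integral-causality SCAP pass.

b0 →J1
b1 →J1
b2 →I1
b3 →J1

bond 0 |J1  (Se1: effort source, stroke at far end)
bond 1 |J1  (prefer integral on C1)
bond 2 |I1  (I1 integral (f out))
bond 3 |J1  (1-jn J1 has f-setter on 2)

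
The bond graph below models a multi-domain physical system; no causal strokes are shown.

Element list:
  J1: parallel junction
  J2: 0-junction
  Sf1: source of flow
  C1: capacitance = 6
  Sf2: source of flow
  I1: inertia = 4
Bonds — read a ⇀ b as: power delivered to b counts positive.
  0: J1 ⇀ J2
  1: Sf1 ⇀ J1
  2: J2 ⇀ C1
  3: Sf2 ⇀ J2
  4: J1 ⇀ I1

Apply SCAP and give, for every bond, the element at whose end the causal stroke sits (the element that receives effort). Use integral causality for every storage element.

bond 0 |J1
bond 1 |Sf1
bond 2 |J2
bond 3 |Sf2
bond 4 |I1

β1 |Sf1  (source Sf1 imposes f)
β3 |Sf2  (source Sf2 imposes f)
β2 |J2  (C1 integral (e out))
β0 |J1  (0-jn J2 has e-setter on 2)
β4 |I1  (J1 effort already set via bond 0)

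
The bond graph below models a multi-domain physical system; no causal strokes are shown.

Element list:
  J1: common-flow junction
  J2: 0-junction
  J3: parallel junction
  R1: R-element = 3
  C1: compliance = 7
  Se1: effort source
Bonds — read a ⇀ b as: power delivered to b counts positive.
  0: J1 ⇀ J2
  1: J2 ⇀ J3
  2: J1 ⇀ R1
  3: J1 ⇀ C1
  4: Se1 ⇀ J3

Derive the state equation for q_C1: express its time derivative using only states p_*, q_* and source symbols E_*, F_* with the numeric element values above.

bond 4 →J3  (source Se1 imposes e)
bond 1 →J2  (J3 effort already set via bond 4)
bond 0 →J1  (J2 effort already set via bond 1)
bond 3 →J1  (C1: C, integral causality)
bond 2 →R1  (J1: last free bond brings flow in)

dq_C1/dt = -E_Se1/3 - q_C1/21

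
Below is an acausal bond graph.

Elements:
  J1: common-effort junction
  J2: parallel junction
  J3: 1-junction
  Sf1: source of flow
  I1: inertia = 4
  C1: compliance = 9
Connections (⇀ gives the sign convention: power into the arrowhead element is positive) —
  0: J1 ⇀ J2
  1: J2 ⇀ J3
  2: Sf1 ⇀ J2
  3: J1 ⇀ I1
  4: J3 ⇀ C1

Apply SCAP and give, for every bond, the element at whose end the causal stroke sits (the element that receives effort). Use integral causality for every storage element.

b2 stroke→Sf1  (source Sf1 imposes f)
b3 stroke→I1  (prefer integral on I1)
b0 stroke→J1  (J1: last free bond brings effort in)
b1 stroke→J2  (closing 0-jn rule on J2)
b4 stroke→J3  (J3 flow already set via bond 1)

bond 0 |J1
bond 1 |J2
bond 2 |Sf1
bond 3 |I1
bond 4 |J3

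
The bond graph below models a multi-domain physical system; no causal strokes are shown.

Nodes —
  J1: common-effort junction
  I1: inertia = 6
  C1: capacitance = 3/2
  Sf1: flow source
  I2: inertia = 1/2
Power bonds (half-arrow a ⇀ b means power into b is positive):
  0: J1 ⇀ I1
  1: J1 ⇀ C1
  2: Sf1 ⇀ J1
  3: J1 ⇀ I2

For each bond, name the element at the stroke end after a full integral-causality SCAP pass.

#2 →Sf1  (Sf1 fixes flow; stroke at Sf1)
#0 →I1  (prefer integral on I1)
#1 →J1  (C1 outputs effort q/C1)
#3 →I2  (J1: bond 1 brought effort, rest push out)

bond 0 stroke at I1
bond 1 stroke at J1
bond 2 stroke at Sf1
bond 3 stroke at I2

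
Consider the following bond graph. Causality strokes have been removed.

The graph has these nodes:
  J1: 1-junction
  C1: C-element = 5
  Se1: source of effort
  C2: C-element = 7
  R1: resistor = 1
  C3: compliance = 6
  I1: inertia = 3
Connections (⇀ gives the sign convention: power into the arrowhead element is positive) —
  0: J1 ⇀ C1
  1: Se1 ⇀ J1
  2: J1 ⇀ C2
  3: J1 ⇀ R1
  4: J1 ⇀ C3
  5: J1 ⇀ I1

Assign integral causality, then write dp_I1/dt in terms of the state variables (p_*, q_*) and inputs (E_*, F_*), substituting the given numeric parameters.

β1 →J1  (source Se1 imposes e)
β0 →J1  (prefer integral on C1)
β2 →J1  (C2 outputs effort q/C2)
β4 →J1  (prefer integral on C3)
β5 →I1  (I1: I, integral causality)
β3 →J1  (1-jn J1 has f-setter on 5)

dp_I1/dt = E_Se1 - p_I1/3 - q_C1/5 - q_C2/7 - q_C3/6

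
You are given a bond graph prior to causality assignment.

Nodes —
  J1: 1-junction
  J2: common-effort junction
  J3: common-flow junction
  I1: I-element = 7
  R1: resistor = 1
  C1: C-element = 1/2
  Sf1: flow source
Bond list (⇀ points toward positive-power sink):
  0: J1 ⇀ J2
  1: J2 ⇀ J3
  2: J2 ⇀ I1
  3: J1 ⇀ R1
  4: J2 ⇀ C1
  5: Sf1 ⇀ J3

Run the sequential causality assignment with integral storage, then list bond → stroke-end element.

#5 stroke→Sf1  (Sf1 (Sf) sets flow on bond)
#1 stroke→J3  (common-f at J3 fixed by 5)
#2 stroke→I1  (I1: I, integral causality)
#4 stroke→J2  (C1 outputs effort q/C1)
#0 stroke→J1  (0-jn J2 has e-setter on 4)
#3 stroke→R1  (J1 needs exactly one f-in)

β0 |J1
β1 |J3
β2 |I1
β3 |R1
β4 |J2
β5 |Sf1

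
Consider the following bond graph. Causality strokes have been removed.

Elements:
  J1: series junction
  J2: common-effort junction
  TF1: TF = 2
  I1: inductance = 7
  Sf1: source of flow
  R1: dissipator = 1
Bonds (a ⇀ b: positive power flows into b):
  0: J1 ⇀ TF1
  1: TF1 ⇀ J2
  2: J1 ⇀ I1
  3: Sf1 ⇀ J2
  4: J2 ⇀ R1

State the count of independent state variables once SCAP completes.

1  (I1 all integral)

#3 →Sf1  (Sf1 fixes flow; stroke at Sf1)
#2 →I1  (prefer integral on I1)
#0 →J1  (J1: bond 2 brought flow, rest push out)
#1 →TF1  (through TF1, causality passes straight; one stroke at TF1)
#4 →J2  (only one effort-in slot at J2)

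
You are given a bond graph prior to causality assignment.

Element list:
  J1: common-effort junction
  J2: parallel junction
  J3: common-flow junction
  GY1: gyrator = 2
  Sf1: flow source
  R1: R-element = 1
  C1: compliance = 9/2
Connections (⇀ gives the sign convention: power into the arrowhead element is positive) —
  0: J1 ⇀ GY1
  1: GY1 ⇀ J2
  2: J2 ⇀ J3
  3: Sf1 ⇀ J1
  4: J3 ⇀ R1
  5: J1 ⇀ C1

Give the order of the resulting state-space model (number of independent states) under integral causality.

1  (C1 all integral)

β3 stroke at Sf1  (Sf1 (Sf) sets flow on bond)
β5 stroke at J1  (C1 outputs effort q/C1)
β0 stroke at GY1  (J1 effort already set via bond 5)
β1 stroke at GY1  (through GY1, causality inverts; strokes same side of GY1)
β2 stroke at J2  (closing 0-jn rule on J2)
β4 stroke at J3  (J3 flow already set via bond 2)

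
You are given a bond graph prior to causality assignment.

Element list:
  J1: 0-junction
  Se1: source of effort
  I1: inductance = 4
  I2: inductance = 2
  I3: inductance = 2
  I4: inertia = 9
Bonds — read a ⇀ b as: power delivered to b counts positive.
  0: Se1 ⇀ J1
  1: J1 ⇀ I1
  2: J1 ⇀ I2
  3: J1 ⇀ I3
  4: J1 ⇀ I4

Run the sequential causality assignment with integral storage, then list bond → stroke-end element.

b0 stroke at J1
b1 stroke at I1
b2 stroke at I2
b3 stroke at I3
b4 stroke at I4

#0 stroke→J1  (Se1 (Se) sets effort on bond)
#1 stroke→I1  (common-e at J1 fixed by 0)
#2 stroke→I2  (common-e at J1 fixed by 0)
#3 stroke→I3  (J1: bond 0 brought effort, rest push out)
#4 stroke→I4  (common-e at J1 fixed by 0)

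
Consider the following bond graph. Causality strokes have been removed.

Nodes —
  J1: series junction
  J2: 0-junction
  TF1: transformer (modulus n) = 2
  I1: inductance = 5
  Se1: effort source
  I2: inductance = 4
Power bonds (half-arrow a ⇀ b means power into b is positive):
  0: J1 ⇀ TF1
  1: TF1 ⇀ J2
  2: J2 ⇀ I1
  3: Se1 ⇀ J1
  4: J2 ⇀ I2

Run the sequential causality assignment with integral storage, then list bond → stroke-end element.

b0 →TF1
b1 →J2
b2 →I1
b3 →J1
b4 →I2

b3 →J1  (Se1 fixes effort; stroke away)
b0 →TF1  (only one flow-in slot at J1)
b1 →J2  (TF TF1: opposite of bond 0)
b2 →I1  (J2 effort already set via bond 1)
b4 →I2  (J2 effort already set via bond 1)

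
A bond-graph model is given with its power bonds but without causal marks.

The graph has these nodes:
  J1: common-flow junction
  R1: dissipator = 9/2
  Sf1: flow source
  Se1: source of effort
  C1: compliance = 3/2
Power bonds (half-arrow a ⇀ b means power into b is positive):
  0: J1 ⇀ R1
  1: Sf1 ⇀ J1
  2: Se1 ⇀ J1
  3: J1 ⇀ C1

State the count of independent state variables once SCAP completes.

#1 →Sf1  (Sf1 (Sf) sets flow on bond)
#2 →J1  (Se1 (Se) sets effort on bond)
#0 →J1  (1-jn J1 has f-setter on 1)
#3 →J1  (J1 flow already set via bond 1)

1  (C1 all integral)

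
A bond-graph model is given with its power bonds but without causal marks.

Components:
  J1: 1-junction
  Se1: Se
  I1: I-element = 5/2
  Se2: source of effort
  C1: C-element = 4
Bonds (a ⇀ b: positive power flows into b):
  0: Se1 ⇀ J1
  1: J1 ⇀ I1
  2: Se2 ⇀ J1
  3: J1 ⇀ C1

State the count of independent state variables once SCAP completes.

2  (C1, I1 all integral)

#0 |J1  (Se1: effort source, stroke at far end)
#2 |J1  (Se2: effort source, stroke at far end)
#1 |I1  (I1 outputs flow p/I1)
#3 |J1  (J1: bond 1 brought flow, rest push out)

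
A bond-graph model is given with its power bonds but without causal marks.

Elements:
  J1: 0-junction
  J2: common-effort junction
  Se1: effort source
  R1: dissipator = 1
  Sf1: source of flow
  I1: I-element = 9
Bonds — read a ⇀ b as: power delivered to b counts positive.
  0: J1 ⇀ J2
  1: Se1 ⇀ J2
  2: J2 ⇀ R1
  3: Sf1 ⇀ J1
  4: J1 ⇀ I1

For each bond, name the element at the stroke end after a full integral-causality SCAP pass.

bond 1 stroke at J2  (source Se1 imposes e)
bond 3 stroke at Sf1  (Sf1: flow source, stroke at near end)
bond 0 stroke at J1  (common-e at J2 fixed by 1)
bond 2 stroke at R1  (J2 effort already set via bond 1)
bond 4 stroke at I1  (common-e at J1 fixed by 0)

b0 stroke→J1
b1 stroke→J2
b2 stroke→R1
b3 stroke→Sf1
b4 stroke→I1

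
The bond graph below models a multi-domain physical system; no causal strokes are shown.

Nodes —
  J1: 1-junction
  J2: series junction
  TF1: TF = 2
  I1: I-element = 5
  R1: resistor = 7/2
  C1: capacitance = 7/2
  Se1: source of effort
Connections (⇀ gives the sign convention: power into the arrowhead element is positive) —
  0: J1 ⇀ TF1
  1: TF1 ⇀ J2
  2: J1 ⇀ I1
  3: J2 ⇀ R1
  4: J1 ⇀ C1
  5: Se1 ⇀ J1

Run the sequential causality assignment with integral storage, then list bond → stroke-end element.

β5 stroke→J1  (Se1: effort source, stroke at far end)
β2 stroke→I1  (I1: I, integral causality)
β0 stroke→J1  (common-f at J1 fixed by 2)
β4 stroke→J1  (J1 flow already set via bond 2)
β1 stroke→TF1  (TF1 one-in-one-out from 0)
β3 stroke→J2  (common-f at J2 fixed by 1)

#0 stroke at J1
#1 stroke at TF1
#2 stroke at I1
#3 stroke at J2
#4 stroke at J1
#5 stroke at J1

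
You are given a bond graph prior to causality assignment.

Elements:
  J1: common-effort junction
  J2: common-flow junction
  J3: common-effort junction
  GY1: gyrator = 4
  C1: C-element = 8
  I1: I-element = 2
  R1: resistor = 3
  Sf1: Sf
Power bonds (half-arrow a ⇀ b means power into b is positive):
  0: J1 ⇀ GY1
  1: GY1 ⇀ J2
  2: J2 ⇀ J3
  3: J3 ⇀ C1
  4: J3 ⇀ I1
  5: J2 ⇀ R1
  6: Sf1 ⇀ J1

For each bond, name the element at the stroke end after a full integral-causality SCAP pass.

#0 →J1
#1 →J2
#2 →J2
#3 →J3
#4 →I1
#5 →R1
#6 →Sf1

#6 →Sf1  (Sf1: flow source, stroke at near end)
#0 →J1  (closing 0-jn rule on J1)
#1 →J2  (GY1 both-in/both-out from 0)
#3 →J3  (C1 outputs effort q/C1)
#2 →J2  (common-e at J3 fixed by 3)
#4 →I1  (J3: bond 3 brought effort, rest push out)
#5 →R1  (only one flow-in slot at J2)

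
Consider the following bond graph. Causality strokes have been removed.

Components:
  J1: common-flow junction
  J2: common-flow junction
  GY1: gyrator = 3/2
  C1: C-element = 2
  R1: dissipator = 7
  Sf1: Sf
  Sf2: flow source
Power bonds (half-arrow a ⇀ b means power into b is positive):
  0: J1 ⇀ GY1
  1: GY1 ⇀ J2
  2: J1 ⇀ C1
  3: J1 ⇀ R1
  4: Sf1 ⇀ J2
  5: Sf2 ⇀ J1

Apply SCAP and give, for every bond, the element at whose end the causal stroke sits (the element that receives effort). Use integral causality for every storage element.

bond 0 →J1
bond 1 →J2
bond 2 →J1
bond 3 →J1
bond 4 →Sf1
bond 5 →Sf2

bond 4 →Sf1  (Sf1 (Sf) sets flow on bond)
bond 5 →Sf2  (Sf2 (Sf) sets flow on bond)
bond 0 →J1  (J1 flow already set via bond 5)
bond 2 →J1  (J1 flow already set via bond 5)
bond 3 →J1  (J1 flow already set via bond 5)
bond 1 →J2  (J2 flow already set via bond 4)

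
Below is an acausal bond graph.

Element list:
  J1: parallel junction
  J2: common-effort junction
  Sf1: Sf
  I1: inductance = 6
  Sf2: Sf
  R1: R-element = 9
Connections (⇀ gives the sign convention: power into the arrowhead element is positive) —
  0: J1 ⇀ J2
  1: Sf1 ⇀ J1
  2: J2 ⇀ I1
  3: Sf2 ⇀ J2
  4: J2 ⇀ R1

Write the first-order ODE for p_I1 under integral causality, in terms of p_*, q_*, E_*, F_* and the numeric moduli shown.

dp_I1/dt = 9*F_Sf1 + 9*F_Sf2 - 3*p_I1/2

β1 →Sf1  (Sf1 fixes flow; stroke at Sf1)
β3 →Sf2  (source Sf2 imposes f)
β0 →J1  (J1: last free bond brings effort in)
β2 →I1  (prefer integral on I1)
β4 →J2  (J2 needs exactly one e-in)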